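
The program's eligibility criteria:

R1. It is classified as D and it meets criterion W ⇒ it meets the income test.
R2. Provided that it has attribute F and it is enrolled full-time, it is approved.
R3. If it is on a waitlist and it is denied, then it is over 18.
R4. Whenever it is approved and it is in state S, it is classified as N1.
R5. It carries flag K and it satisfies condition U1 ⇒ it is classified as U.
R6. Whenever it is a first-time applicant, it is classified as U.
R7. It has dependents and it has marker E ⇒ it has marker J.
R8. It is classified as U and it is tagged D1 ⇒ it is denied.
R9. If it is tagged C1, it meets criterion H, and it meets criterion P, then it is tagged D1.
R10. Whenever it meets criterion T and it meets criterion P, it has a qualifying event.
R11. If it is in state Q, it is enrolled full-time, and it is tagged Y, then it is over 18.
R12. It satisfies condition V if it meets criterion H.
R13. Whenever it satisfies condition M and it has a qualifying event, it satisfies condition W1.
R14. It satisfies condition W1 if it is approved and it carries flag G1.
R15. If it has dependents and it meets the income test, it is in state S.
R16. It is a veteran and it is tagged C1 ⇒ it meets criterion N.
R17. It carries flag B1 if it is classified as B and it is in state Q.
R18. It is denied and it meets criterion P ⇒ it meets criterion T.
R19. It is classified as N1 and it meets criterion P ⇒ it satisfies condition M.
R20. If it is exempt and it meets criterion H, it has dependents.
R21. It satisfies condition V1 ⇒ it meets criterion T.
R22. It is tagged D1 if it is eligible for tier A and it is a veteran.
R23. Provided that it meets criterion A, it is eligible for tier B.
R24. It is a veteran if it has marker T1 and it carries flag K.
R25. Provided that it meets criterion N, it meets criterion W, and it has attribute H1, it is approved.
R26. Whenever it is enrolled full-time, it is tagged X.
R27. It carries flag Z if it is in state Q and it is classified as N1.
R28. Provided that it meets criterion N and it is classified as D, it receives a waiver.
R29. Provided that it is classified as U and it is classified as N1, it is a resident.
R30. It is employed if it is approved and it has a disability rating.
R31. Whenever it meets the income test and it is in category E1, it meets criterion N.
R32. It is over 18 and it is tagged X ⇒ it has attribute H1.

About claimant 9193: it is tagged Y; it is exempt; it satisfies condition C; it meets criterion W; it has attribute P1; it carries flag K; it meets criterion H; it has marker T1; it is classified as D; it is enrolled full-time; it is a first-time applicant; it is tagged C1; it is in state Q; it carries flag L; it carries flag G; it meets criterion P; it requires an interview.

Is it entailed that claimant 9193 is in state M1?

No

Forward chaining from the given facts derives: meets the income test, is classified as U, is tagged D1, is over 18, satisfies condition V, has dependents, is a veteran, is tagged X, has attribute H1, is denied, is in state S, meets criterion N, meets criterion T, is approved, receives a waiver, is classified as N1, has a qualifying event, satisfies condition M, carries flag Z, is a resident, satisfies condition W1.
No rule has "it is in state M1" as its conclusion, and it is not among the given facts.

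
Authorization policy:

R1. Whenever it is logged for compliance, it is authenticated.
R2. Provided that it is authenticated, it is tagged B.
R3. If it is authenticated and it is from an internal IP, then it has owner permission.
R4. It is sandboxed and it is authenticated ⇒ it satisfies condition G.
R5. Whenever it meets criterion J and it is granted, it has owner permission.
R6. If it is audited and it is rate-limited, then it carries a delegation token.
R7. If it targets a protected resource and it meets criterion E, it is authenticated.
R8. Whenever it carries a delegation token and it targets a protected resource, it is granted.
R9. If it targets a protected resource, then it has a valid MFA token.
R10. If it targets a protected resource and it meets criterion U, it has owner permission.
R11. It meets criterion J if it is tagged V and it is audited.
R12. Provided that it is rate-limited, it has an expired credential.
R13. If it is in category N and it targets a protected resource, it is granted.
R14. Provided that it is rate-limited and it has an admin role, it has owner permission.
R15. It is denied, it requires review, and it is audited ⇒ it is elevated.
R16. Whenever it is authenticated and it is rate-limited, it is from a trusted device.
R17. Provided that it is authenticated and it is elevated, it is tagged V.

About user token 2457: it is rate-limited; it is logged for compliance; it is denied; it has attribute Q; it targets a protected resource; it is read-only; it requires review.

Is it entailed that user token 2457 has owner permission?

Forward chaining from the given facts derives: is authenticated, is tagged B, has a valid MFA token, has an expired credential, is from a trusted device.
Rules concluding "it has owner permission": R3 needs "it is from an internal IP"; R5 needs "it meets criterion J"; R10 needs "it meets criterion U"; R14 needs "it has an admin role" — none of these are established.

No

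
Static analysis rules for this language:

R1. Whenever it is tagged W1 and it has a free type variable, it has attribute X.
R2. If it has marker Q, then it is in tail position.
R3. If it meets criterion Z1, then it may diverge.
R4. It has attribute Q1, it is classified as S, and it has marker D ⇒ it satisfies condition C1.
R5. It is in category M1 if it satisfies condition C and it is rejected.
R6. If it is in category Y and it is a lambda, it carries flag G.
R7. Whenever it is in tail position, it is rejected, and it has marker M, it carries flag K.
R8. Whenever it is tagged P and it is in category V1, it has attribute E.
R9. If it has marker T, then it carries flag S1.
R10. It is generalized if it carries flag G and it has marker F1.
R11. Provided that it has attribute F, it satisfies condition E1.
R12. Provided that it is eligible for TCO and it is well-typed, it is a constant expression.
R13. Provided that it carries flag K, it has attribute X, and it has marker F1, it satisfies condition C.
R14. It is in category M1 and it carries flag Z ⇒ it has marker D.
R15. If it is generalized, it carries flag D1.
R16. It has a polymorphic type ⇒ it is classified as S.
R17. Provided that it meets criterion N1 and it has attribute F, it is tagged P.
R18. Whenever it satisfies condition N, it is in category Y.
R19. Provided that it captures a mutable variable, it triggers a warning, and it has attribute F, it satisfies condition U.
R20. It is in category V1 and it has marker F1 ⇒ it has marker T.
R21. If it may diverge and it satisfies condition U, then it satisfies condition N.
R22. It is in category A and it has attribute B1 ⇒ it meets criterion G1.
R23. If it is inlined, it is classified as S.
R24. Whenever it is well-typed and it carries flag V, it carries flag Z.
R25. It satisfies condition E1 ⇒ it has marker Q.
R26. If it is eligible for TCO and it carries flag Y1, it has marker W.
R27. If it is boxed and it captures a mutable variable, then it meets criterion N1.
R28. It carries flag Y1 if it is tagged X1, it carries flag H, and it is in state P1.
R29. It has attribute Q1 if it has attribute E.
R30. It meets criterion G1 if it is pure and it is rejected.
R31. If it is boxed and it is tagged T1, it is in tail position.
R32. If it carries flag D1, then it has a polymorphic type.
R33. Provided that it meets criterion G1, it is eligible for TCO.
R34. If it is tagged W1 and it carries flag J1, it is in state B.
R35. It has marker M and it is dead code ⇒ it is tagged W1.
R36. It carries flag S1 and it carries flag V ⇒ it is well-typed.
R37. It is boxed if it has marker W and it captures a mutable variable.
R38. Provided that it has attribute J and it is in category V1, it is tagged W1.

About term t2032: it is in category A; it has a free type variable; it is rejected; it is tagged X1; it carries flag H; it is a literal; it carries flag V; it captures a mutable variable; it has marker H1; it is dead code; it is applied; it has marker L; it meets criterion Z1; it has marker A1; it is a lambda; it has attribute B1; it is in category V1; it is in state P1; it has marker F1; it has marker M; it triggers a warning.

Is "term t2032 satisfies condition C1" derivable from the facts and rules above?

Forward chaining from the given facts derives: may diverge, has marker T, meets criterion G1, carries flag Y1, is eligible for TCO, is tagged W1, has attribute X, carries flag S1, has marker W, is well-typed, is boxed, is a constant expression, carries flag Z, meets criterion N1.
The only rule concluding "it satisfies condition C1" is R4, which needs "it has attribute Q1"; that is never established.

No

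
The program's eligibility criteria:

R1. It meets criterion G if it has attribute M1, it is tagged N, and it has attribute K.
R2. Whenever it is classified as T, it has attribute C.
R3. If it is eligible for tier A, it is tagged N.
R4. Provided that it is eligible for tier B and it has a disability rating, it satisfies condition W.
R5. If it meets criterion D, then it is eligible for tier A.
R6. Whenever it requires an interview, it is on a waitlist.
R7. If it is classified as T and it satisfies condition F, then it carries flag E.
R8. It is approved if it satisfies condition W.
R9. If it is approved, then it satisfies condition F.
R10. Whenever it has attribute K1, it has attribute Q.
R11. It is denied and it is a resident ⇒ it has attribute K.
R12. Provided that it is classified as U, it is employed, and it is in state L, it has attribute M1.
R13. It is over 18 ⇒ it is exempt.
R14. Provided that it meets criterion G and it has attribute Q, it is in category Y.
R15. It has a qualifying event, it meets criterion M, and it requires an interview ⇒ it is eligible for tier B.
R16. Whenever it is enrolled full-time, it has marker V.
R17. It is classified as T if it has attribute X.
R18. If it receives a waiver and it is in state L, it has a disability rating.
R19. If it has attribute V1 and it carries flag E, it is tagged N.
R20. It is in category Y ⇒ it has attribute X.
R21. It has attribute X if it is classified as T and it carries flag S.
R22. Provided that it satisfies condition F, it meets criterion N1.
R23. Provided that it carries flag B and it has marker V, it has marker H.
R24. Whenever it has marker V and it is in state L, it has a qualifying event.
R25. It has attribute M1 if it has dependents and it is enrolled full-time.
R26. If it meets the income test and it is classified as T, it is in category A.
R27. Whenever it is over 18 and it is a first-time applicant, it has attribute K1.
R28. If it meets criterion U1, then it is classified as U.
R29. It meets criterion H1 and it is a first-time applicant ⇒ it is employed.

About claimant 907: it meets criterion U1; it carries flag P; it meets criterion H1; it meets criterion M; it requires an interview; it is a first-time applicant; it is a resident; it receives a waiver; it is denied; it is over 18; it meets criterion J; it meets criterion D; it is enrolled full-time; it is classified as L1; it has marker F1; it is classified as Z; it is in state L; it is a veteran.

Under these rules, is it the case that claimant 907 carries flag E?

Yes

By R5 (it meets criterion D): it is eligible for tier A.
By R11 (it is denied, it is a resident): it has attribute K.
By R16 (it is enrolled full-time): it has marker V.
By R18 (it receives a waiver, it is in state L): it has a disability rating.
By R24 (it has marker V, it is in state L): it has a qualifying event.
By R27 (it is over 18, it is a first-time applicant): it has attribute K1.
By R28 (it meets criterion U1): it is classified as U.
By R29 (it meets criterion H1, it is a first-time applicant): it is employed.
By R3 (it is eligible for tier A): it is tagged N.
By R10 (it has attribute K1): it has attribute Q.
By R12 (it is classified as U, it is employed, it is in state L): it has attribute M1.
By R15 (it has a qualifying event, it meets criterion M, it requires an interview): it is eligible for tier B.
By R1 (it has attribute M1, it is tagged N, it has attribute K): it meets criterion G.
By R4 (it is eligible for tier B, it has a disability rating): it satisfies condition W.
By R8 (it satisfies condition W): it is approved.
By R9 (it is approved): it satisfies condition F.
By R14 (it meets criterion G, it has attribute Q): it is in category Y.
By R20 (it is in category Y): it has attribute X.
By R17 (it has attribute X): it is classified as T.
By R7 (it is classified as T, it satisfies condition F): it carries flag E.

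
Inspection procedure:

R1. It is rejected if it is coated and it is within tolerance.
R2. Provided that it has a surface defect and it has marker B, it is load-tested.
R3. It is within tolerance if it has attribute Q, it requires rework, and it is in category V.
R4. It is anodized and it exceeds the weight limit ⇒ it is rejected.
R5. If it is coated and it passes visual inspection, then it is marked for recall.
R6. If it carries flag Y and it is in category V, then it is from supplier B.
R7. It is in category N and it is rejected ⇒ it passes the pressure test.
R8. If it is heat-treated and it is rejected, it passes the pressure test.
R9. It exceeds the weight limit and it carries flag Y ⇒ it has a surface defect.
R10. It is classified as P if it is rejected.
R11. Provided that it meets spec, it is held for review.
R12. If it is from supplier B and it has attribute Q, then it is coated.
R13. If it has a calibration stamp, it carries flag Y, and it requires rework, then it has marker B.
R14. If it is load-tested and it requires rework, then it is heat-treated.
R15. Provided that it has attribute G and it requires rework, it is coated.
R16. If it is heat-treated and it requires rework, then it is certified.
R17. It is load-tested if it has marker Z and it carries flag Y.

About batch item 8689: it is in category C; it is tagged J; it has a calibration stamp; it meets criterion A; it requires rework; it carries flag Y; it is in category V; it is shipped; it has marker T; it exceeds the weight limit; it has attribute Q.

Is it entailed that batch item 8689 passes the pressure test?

Yes

By R3 (it has attribute Q, it requires rework, it is in category V): it is within tolerance.
By R6 (it carries flag Y, it is in category V): it is from supplier B.
By R9 (it exceeds the weight limit, it carries flag Y): it has a surface defect.
By R12 (it is from supplier B, it has attribute Q): it is coated.
By R13 (it has a calibration stamp, it carries flag Y, it requires rework): it has marker B.
By R1 (it is coated, it is within tolerance): it is rejected.
By R2 (it has a surface defect, it has marker B): it is load-tested.
By R14 (it is load-tested, it requires rework): it is heat-treated.
By R8 (it is heat-treated, it is rejected): it passes the pressure test.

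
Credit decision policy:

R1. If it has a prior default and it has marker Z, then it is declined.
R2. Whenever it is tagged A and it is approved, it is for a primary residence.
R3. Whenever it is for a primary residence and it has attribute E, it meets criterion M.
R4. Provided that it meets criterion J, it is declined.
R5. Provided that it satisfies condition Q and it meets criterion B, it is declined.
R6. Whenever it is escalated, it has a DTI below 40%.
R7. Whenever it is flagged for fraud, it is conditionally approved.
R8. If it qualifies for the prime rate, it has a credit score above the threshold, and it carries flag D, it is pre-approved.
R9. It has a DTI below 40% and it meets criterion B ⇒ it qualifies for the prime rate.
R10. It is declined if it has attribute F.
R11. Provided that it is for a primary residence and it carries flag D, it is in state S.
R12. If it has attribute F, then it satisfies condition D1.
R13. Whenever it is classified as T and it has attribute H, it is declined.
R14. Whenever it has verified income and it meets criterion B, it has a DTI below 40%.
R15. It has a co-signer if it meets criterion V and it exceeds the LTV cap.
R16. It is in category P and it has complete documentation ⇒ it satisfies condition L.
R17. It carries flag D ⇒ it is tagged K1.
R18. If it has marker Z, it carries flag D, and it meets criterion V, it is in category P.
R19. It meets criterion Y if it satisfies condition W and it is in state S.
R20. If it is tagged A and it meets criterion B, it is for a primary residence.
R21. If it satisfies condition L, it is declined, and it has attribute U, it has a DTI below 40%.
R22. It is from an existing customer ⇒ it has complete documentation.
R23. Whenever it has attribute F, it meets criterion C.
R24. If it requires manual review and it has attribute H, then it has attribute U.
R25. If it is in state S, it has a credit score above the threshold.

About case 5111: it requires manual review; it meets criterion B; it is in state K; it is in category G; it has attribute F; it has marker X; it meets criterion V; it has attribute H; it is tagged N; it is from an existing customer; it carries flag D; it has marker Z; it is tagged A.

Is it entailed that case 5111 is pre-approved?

By R10 (it has attribute F): it is declined.
By R18 (it has marker Z, it carries flag D, it meets criterion V): it is in category P.
By R20 (it is tagged A, it meets criterion B): it is for a primary residence.
By R22 (it is from an existing customer): it has complete documentation.
By R24 (it requires manual review, it has attribute H): it has attribute U.
By R11 (it is for a primary residence, it carries flag D): it is in state S.
By R16 (it is in category P, it has complete documentation): it satisfies condition L.
By R21 (it satisfies condition L, it is declined, it has attribute U): it has a DTI below 40%.
By R25 (it is in state S): it has a credit score above the threshold.
By R9 (it has a DTI below 40%, it meets criterion B): it qualifies for the prime rate.
By R8 (it qualifies for the prime rate, it has a credit score above the threshold, it carries flag D): it is pre-approved.

Yes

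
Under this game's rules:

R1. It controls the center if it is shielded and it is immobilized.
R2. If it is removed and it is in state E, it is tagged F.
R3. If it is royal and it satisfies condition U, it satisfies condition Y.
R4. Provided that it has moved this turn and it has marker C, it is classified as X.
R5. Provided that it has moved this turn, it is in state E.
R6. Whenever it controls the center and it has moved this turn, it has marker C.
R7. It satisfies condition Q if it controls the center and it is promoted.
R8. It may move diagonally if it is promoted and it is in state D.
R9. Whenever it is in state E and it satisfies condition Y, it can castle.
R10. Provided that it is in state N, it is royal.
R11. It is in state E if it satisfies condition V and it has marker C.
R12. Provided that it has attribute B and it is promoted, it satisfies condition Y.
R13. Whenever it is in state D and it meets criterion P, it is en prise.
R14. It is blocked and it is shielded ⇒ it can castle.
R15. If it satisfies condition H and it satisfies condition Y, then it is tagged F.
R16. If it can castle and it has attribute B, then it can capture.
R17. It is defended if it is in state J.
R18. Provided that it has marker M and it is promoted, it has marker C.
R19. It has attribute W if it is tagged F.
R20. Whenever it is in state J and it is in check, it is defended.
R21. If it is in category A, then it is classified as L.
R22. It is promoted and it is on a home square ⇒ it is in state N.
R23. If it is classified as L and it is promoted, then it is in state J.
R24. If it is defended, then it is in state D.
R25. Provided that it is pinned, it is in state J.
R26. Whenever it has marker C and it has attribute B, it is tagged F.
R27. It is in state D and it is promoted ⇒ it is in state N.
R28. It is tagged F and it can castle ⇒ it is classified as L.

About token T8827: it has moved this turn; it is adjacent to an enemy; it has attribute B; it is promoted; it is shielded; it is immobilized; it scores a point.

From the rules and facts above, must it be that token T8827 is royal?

By R1 (it is shielded, it is immobilized): it controls the center.
By R5 (it has moved this turn): it is in state E.
By R6 (it controls the center, it has moved this turn): it has marker C.
By R12 (it has attribute B, it is promoted): it satisfies condition Y.
By R26 (it has marker C, it has attribute B): it is tagged F.
By R9 (it is in state E, it satisfies condition Y): it can castle.
By R28 (it is tagged F, it can castle): it is classified as L.
By R23 (it is classified as L, it is promoted): it is in state J.
By R17 (it is in state J): it is defended.
By R24 (it is defended): it is in state D.
By R27 (it is in state D, it is promoted): it is in state N.
By R10 (it is in state N): it is royal.

Yes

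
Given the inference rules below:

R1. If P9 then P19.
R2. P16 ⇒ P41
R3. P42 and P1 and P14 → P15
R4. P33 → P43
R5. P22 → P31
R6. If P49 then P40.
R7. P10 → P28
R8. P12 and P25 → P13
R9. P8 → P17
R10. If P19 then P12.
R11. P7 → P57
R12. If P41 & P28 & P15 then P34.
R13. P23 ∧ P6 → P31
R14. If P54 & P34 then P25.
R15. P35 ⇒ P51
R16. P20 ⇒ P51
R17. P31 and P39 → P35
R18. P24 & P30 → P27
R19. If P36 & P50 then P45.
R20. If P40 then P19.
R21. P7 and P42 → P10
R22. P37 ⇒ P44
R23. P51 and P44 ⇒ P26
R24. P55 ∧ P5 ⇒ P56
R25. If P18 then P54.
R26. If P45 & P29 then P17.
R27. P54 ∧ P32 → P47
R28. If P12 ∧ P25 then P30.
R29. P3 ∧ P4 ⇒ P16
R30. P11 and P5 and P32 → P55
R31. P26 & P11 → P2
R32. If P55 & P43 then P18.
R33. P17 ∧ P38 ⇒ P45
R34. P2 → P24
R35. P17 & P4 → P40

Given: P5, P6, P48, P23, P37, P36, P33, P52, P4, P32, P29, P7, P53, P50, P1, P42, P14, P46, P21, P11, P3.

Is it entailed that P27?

No

Forward chaining from the given facts derives: P15, P43, P57, P31, P45, P10, P44, P17, P16, P55, P18, P40, P41, P28, P34, P19, P56, P54, P47, P12, P25, P30, P13.
The only rule concluding P27 is R18, which needs P24; that is never established.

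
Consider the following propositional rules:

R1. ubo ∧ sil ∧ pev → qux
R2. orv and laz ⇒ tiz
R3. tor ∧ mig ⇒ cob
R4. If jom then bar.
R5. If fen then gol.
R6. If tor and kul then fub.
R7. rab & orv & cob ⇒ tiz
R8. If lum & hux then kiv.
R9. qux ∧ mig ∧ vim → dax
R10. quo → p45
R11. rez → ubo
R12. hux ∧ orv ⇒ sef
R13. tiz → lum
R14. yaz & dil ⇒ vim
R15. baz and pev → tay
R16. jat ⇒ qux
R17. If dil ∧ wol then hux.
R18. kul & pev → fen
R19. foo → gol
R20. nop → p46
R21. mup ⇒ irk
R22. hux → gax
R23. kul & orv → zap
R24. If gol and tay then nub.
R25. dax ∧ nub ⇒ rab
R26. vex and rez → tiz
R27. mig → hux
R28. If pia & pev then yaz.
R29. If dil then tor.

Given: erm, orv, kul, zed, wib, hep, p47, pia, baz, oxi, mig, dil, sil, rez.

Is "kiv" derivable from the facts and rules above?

No

Forward chaining from the given facts derives: ubo, zap, hux, tor, cob, fub, sef, gax.
The only rule concluding kiv is R8, which needs lum; that is never established.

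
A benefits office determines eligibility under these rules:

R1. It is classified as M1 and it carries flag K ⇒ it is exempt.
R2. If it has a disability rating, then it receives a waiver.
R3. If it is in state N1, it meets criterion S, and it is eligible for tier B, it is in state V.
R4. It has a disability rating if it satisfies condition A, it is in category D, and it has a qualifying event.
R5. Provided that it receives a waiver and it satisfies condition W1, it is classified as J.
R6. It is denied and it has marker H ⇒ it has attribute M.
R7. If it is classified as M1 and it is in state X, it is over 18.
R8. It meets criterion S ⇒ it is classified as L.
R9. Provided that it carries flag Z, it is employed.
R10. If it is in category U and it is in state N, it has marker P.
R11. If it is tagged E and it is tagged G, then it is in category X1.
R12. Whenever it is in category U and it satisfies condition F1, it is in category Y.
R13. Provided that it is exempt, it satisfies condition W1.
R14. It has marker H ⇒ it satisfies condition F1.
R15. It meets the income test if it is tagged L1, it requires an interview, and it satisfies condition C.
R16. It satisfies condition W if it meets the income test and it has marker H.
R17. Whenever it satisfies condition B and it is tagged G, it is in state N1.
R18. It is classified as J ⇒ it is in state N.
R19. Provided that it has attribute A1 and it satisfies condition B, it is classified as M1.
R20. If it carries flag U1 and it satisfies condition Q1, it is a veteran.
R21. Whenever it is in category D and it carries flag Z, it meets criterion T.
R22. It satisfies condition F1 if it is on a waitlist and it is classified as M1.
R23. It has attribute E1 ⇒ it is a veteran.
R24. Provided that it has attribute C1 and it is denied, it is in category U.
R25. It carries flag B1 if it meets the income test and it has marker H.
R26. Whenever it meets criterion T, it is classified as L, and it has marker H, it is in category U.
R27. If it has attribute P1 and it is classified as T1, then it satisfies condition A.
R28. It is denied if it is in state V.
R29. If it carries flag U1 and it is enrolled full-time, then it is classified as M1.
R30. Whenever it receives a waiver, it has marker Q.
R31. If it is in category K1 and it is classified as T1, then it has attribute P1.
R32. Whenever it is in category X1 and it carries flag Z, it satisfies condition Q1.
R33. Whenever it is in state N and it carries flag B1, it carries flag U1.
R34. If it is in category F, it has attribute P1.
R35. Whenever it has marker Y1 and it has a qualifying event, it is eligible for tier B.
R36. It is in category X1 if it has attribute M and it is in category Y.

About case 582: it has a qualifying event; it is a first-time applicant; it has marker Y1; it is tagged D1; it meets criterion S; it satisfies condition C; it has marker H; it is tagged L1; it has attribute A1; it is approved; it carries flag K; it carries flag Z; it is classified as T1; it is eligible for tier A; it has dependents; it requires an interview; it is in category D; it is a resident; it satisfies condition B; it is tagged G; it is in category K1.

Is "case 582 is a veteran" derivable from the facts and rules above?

By R8 (it meets criterion S): it is classified as L.
By R14 (it has marker H): it satisfies condition F1.
By R15 (it is tagged L1, it requires an interview, it satisfies condition C): it meets the income test.
By R17 (it satisfies condition B, it is tagged G): it is in state N1.
By R19 (it has attribute A1, it satisfies condition B): it is classified as M1.
By R21 (it is in category D, it carries flag Z): it meets criterion T.
By R25 (it meets the income test, it has marker H): it carries flag B1.
By R26 (it meets criterion T, it is classified as L, it has marker H): it is in category U.
By R31 (it is in category K1, it is classified as T1): it has attribute P1.
By R35 (it has marker Y1, it has a qualifying event): it is eligible for tier B.
By R1 (it is classified as M1, it carries flag K): it is exempt.
By R3 (it is in state N1, it meets criterion S, it is eligible for tier B): it is in state V.
By R12 (it is in category U, it satisfies condition F1): it is in category Y.
By R13 (it is exempt): it satisfies condition W1.
By R27 (it has attribute P1, it is classified as T1): it satisfies condition A.
By R28 (it is in state V): it is denied.
By R4 (it satisfies condition A, it is in category D, it has a qualifying event): it has a disability rating.
By R6 (it is denied, it has marker H): it has attribute M.
By R36 (it has attribute M, it is in category Y): it is in category X1.
By R2 (it has a disability rating): it receives a waiver.
By R5 (it receives a waiver, it satisfies condition W1): it is classified as J.
By R18 (it is classified as J): it is in state N.
By R32 (it is in category X1, it carries flag Z): it satisfies condition Q1.
By R33 (it is in state N, it carries flag B1): it carries flag U1.
By R20 (it carries flag U1, it satisfies condition Q1): it is a veteran.

Yes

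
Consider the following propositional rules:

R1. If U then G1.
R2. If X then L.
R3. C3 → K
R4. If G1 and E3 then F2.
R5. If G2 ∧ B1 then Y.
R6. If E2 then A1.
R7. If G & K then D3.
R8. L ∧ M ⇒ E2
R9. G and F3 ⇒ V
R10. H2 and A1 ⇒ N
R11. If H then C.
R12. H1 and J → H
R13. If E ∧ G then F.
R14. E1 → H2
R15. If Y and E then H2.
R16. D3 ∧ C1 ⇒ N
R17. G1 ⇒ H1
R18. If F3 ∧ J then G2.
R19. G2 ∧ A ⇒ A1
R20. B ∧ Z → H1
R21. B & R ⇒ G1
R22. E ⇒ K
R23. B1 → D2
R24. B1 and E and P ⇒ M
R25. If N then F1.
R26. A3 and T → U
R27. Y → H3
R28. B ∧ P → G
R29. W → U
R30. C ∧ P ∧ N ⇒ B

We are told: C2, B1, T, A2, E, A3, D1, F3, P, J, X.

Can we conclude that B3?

No

Forward chaining from the given facts derives: L, G2, K, D2, M, U, G1, Y, E2, H2, H1, H3, A1, N, H, F1, C, B, G, D3, V, F.
No rule has B3 as its conclusion, and it is not among the given facts.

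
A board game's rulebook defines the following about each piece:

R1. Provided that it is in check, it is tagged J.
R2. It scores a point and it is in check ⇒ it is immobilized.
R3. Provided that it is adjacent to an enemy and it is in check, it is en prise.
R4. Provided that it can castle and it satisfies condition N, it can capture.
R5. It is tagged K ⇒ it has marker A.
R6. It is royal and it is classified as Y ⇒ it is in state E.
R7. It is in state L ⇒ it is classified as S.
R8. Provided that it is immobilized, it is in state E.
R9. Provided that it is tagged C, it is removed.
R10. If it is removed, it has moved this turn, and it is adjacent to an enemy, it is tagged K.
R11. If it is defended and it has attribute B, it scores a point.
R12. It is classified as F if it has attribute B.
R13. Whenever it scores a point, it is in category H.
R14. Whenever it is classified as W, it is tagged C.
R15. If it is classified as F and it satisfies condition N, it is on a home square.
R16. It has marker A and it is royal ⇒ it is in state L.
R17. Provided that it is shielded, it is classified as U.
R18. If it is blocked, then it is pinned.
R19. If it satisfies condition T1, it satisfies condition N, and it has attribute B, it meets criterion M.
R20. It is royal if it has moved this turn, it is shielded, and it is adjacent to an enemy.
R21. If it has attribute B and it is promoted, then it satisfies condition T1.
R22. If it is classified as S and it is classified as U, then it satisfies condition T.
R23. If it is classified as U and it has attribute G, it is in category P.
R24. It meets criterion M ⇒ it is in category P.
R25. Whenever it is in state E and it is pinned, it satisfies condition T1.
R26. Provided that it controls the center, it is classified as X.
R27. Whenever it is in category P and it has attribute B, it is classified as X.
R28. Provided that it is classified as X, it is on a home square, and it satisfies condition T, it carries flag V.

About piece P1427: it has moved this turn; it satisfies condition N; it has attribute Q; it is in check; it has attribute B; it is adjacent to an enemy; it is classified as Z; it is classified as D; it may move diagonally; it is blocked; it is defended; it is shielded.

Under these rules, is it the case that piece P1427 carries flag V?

Forward chaining from the given facts derives: is tagged J, is en prise, scores a point, is classified as F, is in category H, is on a home square, is classified as U, is pinned, is royal, is immobilized, is in state E, satisfies condition T1, meets criterion M, is in category P, is classified as X.
The only rule concluding "it carries flag V" is R28, which needs "it satisfies condition T"; that is never established.

No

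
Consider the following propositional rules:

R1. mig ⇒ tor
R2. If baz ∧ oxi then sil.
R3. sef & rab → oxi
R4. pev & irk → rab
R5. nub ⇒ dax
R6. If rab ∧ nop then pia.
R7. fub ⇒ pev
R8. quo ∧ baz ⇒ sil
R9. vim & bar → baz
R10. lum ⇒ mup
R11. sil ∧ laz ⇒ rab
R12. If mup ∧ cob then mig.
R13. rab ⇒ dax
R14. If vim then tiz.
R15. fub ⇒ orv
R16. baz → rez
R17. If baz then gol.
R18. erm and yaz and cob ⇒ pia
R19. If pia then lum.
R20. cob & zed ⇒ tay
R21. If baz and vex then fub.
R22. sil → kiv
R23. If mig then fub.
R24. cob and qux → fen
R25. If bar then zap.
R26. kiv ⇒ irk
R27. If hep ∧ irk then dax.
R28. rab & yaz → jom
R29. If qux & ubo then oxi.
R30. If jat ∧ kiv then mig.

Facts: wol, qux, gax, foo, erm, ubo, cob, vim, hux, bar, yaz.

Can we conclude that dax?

Yes

baz  (by R9: vim, bar)
pia  (by R18: erm, yaz, cob)
lum  (by R19: pia)
oxi  (by R29: qux, ubo)
sil  (by R2: baz, oxi)
mup  (by R10: lum)
mig  (by R12: mup, cob)
kiv  (by R22: sil)
fub  (by R23: mig)
irk  (by R26: kiv)
pev  (by R7: fub)
rab  (by R4: pev, irk)
dax  (by R13: rab)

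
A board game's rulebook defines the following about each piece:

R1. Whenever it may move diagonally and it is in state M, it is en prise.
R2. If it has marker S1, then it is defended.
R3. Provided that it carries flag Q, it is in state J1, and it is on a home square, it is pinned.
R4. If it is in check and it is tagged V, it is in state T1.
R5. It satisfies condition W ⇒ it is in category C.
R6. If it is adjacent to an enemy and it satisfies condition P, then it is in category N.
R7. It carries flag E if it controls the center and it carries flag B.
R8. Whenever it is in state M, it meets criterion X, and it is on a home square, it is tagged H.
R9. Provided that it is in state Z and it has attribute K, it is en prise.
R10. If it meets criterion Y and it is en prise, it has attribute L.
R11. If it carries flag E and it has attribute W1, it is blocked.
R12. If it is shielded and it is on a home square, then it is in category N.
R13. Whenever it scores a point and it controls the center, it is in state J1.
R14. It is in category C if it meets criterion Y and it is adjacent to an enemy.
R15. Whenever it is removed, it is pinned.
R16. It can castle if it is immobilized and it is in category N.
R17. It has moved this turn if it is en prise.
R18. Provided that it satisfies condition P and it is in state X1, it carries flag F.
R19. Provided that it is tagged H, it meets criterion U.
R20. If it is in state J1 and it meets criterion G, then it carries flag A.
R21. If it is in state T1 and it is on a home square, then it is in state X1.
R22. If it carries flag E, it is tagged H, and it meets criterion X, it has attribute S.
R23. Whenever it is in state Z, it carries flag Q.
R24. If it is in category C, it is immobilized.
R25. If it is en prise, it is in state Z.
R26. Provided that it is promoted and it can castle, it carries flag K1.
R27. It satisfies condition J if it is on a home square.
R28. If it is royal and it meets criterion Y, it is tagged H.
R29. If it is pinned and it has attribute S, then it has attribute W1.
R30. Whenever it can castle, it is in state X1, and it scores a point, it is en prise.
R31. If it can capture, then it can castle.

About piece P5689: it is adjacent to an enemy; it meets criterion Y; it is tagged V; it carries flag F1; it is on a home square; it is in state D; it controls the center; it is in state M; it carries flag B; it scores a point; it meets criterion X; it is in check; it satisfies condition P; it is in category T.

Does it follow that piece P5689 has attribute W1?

Yes

By R4 (it is in check, it is tagged V): it is in state T1.
By R6 (it is adjacent to an enemy, it satisfies condition P): it is in category N.
By R7 (it controls the center, it carries flag B): it carries flag E.
By R8 (it is in state M, it meets criterion X, it is on a home square): it is tagged H.
By R13 (it scores a point, it controls the center): it is in state J1.
By R14 (it meets criterion Y, it is adjacent to an enemy): it is in category C.
By R21 (it is in state T1, it is on a home square): it is in state X1.
By R22 (it carries flag E, it is tagged H, it meets criterion X): it has attribute S.
By R24 (it is in category C): it is immobilized.
By R16 (it is immobilized, it is in category N): it can castle.
By R30 (it can castle, it is in state X1, it scores a point): it is en prise.
By R25 (it is en prise): it is in state Z.
By R23 (it is in state Z): it carries flag Q.
By R3 (it carries flag Q, it is in state J1, it is on a home square): it is pinned.
By R29 (it is pinned, it has attribute S): it has attribute W1.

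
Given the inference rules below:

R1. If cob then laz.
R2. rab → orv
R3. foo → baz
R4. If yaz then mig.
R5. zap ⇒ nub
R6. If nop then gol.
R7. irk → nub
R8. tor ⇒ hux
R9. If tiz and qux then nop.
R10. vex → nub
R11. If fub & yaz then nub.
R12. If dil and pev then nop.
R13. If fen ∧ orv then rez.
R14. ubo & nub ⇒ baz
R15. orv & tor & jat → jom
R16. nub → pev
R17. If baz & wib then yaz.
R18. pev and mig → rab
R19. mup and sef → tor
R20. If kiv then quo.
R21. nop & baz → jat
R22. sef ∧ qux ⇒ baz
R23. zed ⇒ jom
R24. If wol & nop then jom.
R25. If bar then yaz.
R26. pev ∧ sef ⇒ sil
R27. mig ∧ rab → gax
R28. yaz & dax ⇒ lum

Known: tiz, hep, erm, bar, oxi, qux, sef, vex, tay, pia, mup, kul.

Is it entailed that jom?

Yes

nop  (by R9: tiz, qux)
nub  (by R10: vex)
pev  (by R16: nub)
tor  (by R19: mup, sef)
baz  (by R22: sef, qux)
yaz  (by R25: bar)
mig  (by R4: yaz)
rab  (by R18: pev, mig)
jat  (by R21: nop, baz)
orv  (by R2: rab)
jom  (by R15: orv, tor, jat)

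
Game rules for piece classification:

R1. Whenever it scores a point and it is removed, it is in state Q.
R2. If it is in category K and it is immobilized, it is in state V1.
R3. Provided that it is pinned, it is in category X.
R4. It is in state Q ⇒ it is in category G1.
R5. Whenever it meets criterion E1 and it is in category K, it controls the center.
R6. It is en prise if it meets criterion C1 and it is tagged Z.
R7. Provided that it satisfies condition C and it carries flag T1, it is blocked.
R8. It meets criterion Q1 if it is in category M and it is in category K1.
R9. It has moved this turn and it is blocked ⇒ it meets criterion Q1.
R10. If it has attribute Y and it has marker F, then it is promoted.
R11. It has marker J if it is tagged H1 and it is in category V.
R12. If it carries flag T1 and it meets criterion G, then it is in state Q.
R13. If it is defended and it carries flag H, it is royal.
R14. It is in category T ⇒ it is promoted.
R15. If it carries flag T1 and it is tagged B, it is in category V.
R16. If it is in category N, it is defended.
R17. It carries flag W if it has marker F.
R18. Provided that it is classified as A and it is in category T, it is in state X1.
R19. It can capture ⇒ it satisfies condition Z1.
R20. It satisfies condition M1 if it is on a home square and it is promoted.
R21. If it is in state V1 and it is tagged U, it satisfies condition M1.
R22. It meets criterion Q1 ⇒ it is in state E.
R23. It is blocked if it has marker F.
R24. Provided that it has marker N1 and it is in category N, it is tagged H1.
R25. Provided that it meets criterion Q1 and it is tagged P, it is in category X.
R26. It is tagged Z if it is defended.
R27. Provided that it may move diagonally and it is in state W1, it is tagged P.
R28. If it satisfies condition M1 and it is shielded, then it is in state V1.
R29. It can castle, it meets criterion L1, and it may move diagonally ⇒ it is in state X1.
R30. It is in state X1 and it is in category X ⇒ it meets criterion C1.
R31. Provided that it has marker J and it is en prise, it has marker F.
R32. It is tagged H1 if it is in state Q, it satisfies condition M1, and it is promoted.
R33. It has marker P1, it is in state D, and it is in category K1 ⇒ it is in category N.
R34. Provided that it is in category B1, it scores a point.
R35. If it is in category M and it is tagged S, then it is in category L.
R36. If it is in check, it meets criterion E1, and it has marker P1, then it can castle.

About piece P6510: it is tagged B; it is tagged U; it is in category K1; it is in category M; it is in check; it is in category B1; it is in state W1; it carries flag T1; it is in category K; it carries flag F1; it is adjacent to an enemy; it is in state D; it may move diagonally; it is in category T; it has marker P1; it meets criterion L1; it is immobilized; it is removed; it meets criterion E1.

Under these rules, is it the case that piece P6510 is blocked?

Yes

By R2 (it is in category K, it is immobilized): it is in state V1.
By R8 (it is in category M, it is in category K1): it meets criterion Q1.
By R14 (it is in category T): it is promoted.
By R15 (it carries flag T1, it is tagged B): it is in category V.
By R21 (it is in state V1, it is tagged U): it satisfies condition M1.
By R27 (it may move diagonally, it is in state W1): it is tagged P.
By R33 (it has marker P1, it is in state D, it is in category K1): it is in category N.
By R34 (it is in category B1): it scores a point.
By R36 (it is in check, it meets criterion E1, it has marker P1): it can castle.
By R1 (it scores a point, it is removed): it is in state Q.
By R16 (it is in category N): it is defended.
By R25 (it meets criterion Q1, it is tagged P): it is in category X.
By R26 (it is defended): it is tagged Z.
By R29 (it can castle, it meets criterion L1, it may move diagonally): it is in state X1.
By R30 (it is in state X1, it is in category X): it meets criterion C1.
By R32 (it is in state Q, it satisfies condition M1, it is promoted): it is tagged H1.
By R6 (it meets criterion C1, it is tagged Z): it is en prise.
By R11 (it is tagged H1, it is in category V): it has marker J.
By R31 (it has marker J, it is en prise): it has marker F.
By R23 (it has marker F): it is blocked.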